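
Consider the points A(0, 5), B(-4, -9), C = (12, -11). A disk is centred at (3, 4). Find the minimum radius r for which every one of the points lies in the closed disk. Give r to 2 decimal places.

The required radius is the distance from (3, 4) to the farthest point.
Squared distances: 10, 218, 306.
Maximum is 306, attained at C.
r = √306 ≈ 17.49.

17.49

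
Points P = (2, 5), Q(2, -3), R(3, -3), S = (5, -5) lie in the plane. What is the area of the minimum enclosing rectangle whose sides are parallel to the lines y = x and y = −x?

52

In coordinates u = x + y, v = x − y the rectangle is axis-aligned; the map (x,y)→(u,v) scales areas by 2.
u-values: 7, -1, 0, 0; range = 7 − (-1) = 8.
v-values: -3, 5, 6, 10; range = 10 − (-3) = 13.
Area = (8 × 13) / 2 = 52.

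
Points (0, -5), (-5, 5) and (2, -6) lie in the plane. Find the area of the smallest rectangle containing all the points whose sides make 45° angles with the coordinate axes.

In coordinates u = x + y, v = x − y the rectangle is axis-aligned; the map (x,y)→(u,v) scales areas by 2.
u-values: -5, 0, -4; range = 0 − (-5) = 5.
v-values: 5, -10, 8; range = 8 − (-10) = 18.
Area = (5 × 18) / 2 = 45.

45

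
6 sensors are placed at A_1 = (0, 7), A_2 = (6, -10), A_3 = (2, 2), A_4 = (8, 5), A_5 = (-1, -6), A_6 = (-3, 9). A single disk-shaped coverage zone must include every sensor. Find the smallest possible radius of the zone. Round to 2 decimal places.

10.51

The farthest pair is A_2–A_6 with squared distance 442. The circle on this segment as diameter has centre (1.5, -0.5) and r² = 442/4 = 110.5.
Check A_1: distance² to centre = 58.5 ≤ 110.5, so it lies inside.
All remaining points lie in this disk, and no smaller disk contains both endpoints, so this is the minimum enclosing circle.
r = √(110.5) ≈ 10.51.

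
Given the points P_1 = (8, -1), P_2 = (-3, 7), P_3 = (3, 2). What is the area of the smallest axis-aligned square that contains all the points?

121

The bounding box has width 11 and height 8.
An axis-aligned square enclosing the set must have side ≥ max(width, height).
So the minimum side is max(11, 8) = 11.
Area = 11² = 121.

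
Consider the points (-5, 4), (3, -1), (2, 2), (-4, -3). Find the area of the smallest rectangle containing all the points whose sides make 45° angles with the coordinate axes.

71.5

In coordinates u = x + y, v = x − y the rectangle is axis-aligned; the map (x,y)→(u,v) scales areas by 2.
u-values: -1, 2, 4, -7; range = 4 − (-7) = 11.
v-values: -9, 4, 0, -1; range = 4 − (-9) = 13.
Area = (11 × 13) / 2 = 71.5.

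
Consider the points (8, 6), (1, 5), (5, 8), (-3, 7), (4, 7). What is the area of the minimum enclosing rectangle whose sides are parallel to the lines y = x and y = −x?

60

In coordinates u = x + y, v = x − y the rectangle is axis-aligned; the map (x,y)→(u,v) scales areas by 2.
u-values: 14, 6, 13, 4, 11; range = 14 − 4 = 10.
v-values: 2, -4, -3, -10, -3; range = 2 − (-10) = 12.
Area = (10 × 12) / 2 = 60.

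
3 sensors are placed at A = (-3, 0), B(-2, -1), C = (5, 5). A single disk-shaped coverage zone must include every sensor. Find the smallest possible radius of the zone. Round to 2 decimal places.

4.72

Side lengths²: AB² = 2, AC² = 89, BC² = 85.
Since AC² = 89 ≥ 85 + 2 = 87, the angle opposite AC is not acute, so the smallest enclosing circle has AC as diameter.
Centre = midpoint of AC = (1, 2.5), r² = 89/4 = 22.25.
r = √(22.25) ≈ 4.72.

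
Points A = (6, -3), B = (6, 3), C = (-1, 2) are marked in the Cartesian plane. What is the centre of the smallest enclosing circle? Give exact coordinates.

Side lengths²: AB² = 36, AC² = 74, BC² = 50.
Since AC² = 74 < 50 + 36 = 86, the triangle is acute, so the smallest enclosing circle is the circumcircle.
Circumcentre = (20/7, 0), r² = 925/49.
Centre = (20/7, 0).

(20/7, 0)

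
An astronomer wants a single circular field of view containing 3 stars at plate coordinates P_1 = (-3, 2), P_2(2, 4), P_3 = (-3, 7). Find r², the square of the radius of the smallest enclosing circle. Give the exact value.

9.86

Side lengths²: P_1P_2² = 29, P_1P_3² = 25, P_2P_3² = 34.
Since P_2P_3² = 34 < 29 + 25 = 54, the triangle is acute, so the smallest enclosing circle is the circumcircle.
Circumcentre = (-1.1, 4.5), r² = 9.86.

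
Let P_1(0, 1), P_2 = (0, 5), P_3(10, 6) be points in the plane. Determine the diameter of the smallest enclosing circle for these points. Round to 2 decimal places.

Side lengths²: P_1P_2² = 16, P_1P_3² = 125, P_2P_3² = 101.
Since P_1P_3² = 125 ≥ 101 + 16 = 117, the angle opposite P_1P_3 is not acute, so the smallest enclosing circle has P_1P_3 as diameter.
Centre = midpoint of P_1P_3 = (5, 3.5), r² = 125/4 = 31.25.
Diameter = 2r = 2√(31.25) ≈ 11.18.

11.18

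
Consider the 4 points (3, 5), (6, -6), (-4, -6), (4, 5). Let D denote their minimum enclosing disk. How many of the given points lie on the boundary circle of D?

3

A smallest enclosing disk is always determined by at most three of the input points on its boundary.
The minimum enclosing circle is determined by three boundary points: (6, -6), (-4, -6), (4, 5).
Their circumcentre is (1, -27/22) with r² = 23125/484.
The farthest remaining point (3, 5) is at distance² 20705/484 ≤ 23125/484.
The points at distance exactly r from the centre are (6, -6), (-4, -6), (4, 5) — 3 points.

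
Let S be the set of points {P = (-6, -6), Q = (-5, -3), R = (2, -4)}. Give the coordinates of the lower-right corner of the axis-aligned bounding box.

x-range [-6, 2], y-range [-6, -3].
The lower-right corner is (2, -6).

(2, -6)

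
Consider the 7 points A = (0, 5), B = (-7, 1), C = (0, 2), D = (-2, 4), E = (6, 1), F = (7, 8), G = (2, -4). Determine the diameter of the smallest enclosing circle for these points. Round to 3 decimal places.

A smallest enclosing disk is always determined by at most three of the input points on its boundary.
The minimum enclosing circle is determined by three boundary points: B, F, G.
Their circumcentre is (15/38, 141/38) with r² = 44785/722.
The farthest remaining point E is at distance² 27989/722 ≤ 44785/722.
Diameter = 2r = 2√(44785/722) ≈ 15.752.

15.752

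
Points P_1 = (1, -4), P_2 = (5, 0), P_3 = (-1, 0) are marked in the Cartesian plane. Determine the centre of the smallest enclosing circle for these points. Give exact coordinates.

Side lengths²: P_1P_2² = 32, P_1P_3² = 20, P_2P_3² = 36.
Since P_2P_3² = 36 < 32 + 20 = 52, the triangle is acute, so the smallest enclosing circle is the circumcircle.
Circumcentre = (2, -1), r² = 10.
Centre = (2, -1).

(2, -1)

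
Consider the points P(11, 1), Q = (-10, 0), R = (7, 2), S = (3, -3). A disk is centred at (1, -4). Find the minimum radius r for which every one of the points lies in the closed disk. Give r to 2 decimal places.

11.70

The required radius is the distance from (1, -4) to the farthest point.
Squared distances: 125, 137, 72, 5.
Maximum is 137, attained at Q.
r = √137 ≈ 11.70.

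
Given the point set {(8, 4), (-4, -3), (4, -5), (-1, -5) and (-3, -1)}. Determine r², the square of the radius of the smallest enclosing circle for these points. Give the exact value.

48.25

The farthest pair is (8, 4)–(-4, -3) with squared distance 193. The circle on this segment as diameter has centre (2, 0.5) and r² = 193/4 = 48.25.
Check (4, -5): distance² to centre = 34.25 ≤ 48.25, so it lies inside.
All remaining points lie in this disk, and no smaller disk contains both endpoints, so this is the minimum enclosing circle.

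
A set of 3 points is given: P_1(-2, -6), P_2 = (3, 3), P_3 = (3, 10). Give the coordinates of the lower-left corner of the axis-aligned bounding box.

x-range [-2, 3], y-range [-6, 10].
The lower-left corner is (-2, -6).

(-2, -6)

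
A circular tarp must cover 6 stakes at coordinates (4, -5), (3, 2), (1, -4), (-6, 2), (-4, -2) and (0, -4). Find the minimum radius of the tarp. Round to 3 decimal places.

By Welzl's lemma the MEC is supported by two points (diametrically opposite) or three points (on a circumcircle).
The farthest pair is (4, -5)–(-6, 2) with squared distance 149. The circle on this segment as diameter has centre (-1, -1.5) and r² = 149/4 = 37.25.
Check (3, 2): distance² to centre = 28.25 ≤ 37.25, so it lies inside.
All remaining points lie in this disk, and no smaller disk contains both endpoints, so this is the minimum enclosing circle.
r = √(37.25) ≈ 6.103.

6.103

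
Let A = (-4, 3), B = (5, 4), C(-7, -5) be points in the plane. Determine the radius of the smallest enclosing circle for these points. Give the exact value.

7.5

Side lengths²: AB² = 82, AC² = 73, BC² = 225.
Since BC² = 225 ≥ 82 + 73 = 155, the angle opposite BC is not acute, so the smallest enclosing circle has BC as diameter.
Centre = midpoint of BC = (-1, -0.5), r² = 225/4 = 56.25.
r = √(56.25) = 7.5.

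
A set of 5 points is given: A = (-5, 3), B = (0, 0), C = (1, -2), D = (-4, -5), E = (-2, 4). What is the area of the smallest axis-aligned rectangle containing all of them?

54

x ranges over [-5, 1], width 6.
y ranges over [-5, 4], height 9.
Area = 6 × 9 = 54.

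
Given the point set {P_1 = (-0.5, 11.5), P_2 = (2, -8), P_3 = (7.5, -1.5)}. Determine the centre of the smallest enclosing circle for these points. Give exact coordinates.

(0.75, 1.75)

Side lengths²: P_1P_2² = 386.5, P_1P_3² = 233, P_2P_3² = 72.5.
Since P_1P_2² = 386.5 ≥ 233 + 72.5 = 305.5, the angle opposite P_1P_2 is not acute, so the smallest enclosing circle has P_1P_2 as diameter.
Centre = midpoint of P_1P_2 = (0.75, 1.75), r² = 386.5/4 = 96.625.
Centre = (0.75, 1.75).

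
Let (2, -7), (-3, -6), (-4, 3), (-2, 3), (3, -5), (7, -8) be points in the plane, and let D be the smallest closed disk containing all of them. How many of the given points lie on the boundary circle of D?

The farthest pair is (-4, 3)–(7, -8) with squared distance 242. The circle on this segment as diameter has centre (1.5, -2.5) and r² = 242/4 = 60.5.
Check (2, -7): distance² to centre = 20.5 ≤ 60.5, so it lies inside.
All remaining points lie in this disk, and no smaller disk contains both endpoints, so this is the minimum enclosing circle.
The points at distance exactly r from the centre are (-4, 3), (7, -8) — 2 points.

2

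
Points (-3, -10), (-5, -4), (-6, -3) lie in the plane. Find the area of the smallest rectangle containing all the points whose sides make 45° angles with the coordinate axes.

In coordinates u = x + y, v = x − y the rectangle is axis-aligned; the map (x,y)→(u,v) scales areas by 2.
u-values: -13, -9, -9; range = -9 − (-13) = 4.
v-values: 7, -1, -3; range = 7 − (-3) = 10.
Area = (4 × 10) / 2 = 20.

20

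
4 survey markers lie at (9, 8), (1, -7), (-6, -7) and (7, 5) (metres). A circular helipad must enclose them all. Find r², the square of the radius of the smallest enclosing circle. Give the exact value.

112.5

A smallest enclosing disk is always determined by at most three of the input points on its boundary.
The farthest pair is (9, 8)–(-6, -7) with squared distance 450. The circle on this segment as diameter has centre (1.5, 0.5) and r² = 450/4 = 112.5.
Check (1, -7): distance² to centre = 56.5 ≤ 112.5, so it lies inside.
All remaining points lie in this disk, and no smaller disk contains both endpoints, so this is the minimum enclosing circle.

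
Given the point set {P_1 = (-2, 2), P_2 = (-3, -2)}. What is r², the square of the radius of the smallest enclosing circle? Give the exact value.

4.25

The smallest circle enclosing two points has them as diameter endpoints.
Centre = midpoint = (-2.5, 0); r² = |P_1P_2|²/4 = 17/4 = 4.25.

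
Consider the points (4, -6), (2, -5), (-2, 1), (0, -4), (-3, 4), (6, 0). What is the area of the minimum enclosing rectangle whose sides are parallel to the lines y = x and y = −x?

In coordinates u = x + y, v = x − y the rectangle is axis-aligned; the map (x,y)→(u,v) scales areas by 2.
u-values: -2, -3, -1, -4, 1, 6; range = 6 − (-4) = 10.
v-values: 10, 7, -3, 4, -7, 6; range = 10 − (-7) = 17.
Area = (10 × 17) / 2 = 85.

85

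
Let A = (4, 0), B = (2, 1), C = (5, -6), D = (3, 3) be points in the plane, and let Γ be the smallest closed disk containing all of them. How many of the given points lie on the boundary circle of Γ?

2

By Welzl's lemma the MEC is supported by two points (diametrically opposite) or three points (on a circumcircle).
The farthest pair is C–D with squared distance 85. The circle on this segment as diameter has centre (4, -1.5) and r² = 85/4 = 21.25.
Check A: distance² to centre = 2.25 ≤ 21.25, so it lies inside.
All remaining points lie in this disk, and no smaller disk contains both endpoints, so this is the minimum enclosing circle.
The points at distance exactly r from the centre are C, D — 2 points.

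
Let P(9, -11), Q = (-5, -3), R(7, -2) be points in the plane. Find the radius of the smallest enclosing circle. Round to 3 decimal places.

8.062

Side lengths²: PQ² = 260, PR² = 85, QR² = 145.
Since PQ² = 260 ≥ 145 + 85 = 230, the angle opposite PQ is not acute, so the smallest enclosing circle has PQ as diameter.
Centre = midpoint of PQ = (2, -7), r² = 260/4 = 65.
r = √65 ≈ 8.062.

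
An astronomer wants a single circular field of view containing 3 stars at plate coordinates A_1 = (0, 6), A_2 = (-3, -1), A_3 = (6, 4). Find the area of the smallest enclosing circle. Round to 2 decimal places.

Side lengths²: A_1A_2² = 58, A_1A_3² = 40, A_2A_3² = 106.
Since A_2A_3² = 106 ≥ 58 + 40 = 98, the angle opposite A_2A_3 is not acute, so the smallest enclosing circle has A_2A_3 as diameter.
Centre = midpoint of A_2A_3 = (1.5, 1.5), r² = 106/4 = 26.5.
Area = π·r² = π·26.5 ≈ 83.25.

83.25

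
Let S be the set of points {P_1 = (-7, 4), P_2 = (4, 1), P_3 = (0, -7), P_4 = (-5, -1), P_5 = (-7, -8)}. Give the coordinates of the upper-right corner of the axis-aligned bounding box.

x-range [-7, 4], y-range [-8, 4].
The upper-right corner is (4, 4).

(4, 4)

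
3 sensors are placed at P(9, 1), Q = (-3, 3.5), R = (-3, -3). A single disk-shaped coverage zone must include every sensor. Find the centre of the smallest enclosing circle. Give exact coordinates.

(31/12, 0.25)

Side lengths²: PQ² = 150.25, PR² = 160, QR² = 42.25.
Since PR² = 160 < 150.25 + 42.25 = 192.5, the triangle is acute, so the smallest enclosing circle is the circumcircle.
Circumcentre = (31/12, 0.25), r² = 3005/72.
Centre = (31/12, 0.25).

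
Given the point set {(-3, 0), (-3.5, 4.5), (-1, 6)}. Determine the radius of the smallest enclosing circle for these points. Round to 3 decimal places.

3.162

Call the three points A, B, C in the order given.
Side lengths²: AB² = 20.5, AC² = 40, BC² = 8.5.
Since AC² = 40 ≥ 20.5 + 8.5 = 29, the angle opposite AC is not acute, so the smallest enclosing circle has AC as diameter.
Centre = midpoint of AC = (-2, 3), r² = 40/4 = 10.
r = √10 ≈ 3.162.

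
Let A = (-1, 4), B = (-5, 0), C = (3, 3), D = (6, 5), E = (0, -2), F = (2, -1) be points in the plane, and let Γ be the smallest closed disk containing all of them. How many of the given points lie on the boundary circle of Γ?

2

The farthest pair is B–D with squared distance 146. The circle on this segment as diameter has centre (0.5, 2.5) and r² = 146/4 = 36.5.
Check A: distance² to centre = 4.5 ≤ 36.5, so it lies inside.
All remaining points lie in this disk, and no smaller disk contains both endpoints, so this is the minimum enclosing circle.
The points at distance exactly r from the centre are B, D — 2 points.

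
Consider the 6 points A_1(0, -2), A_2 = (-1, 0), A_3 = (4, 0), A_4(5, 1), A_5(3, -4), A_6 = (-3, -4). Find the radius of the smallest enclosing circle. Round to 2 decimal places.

4.72

By Welzl's lemma the MEC is supported by two points (diametrically opposite) or three points (on a circumcircle).
The farthest pair is A_4–A_6 with squared distance 89. The circle on this segment as diameter has centre (1, -1.5) and r² = 89/4 = 22.25.
Check A_1: distance² to centre = 1.25 ≤ 22.25, so it lies inside.
All remaining points lie in this disk, and no smaller disk contains both endpoints, so this is the minimum enclosing circle.
r = √(22.25) ≈ 4.72.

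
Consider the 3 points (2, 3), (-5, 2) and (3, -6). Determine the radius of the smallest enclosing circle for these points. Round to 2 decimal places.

5.66

Call the three points A, B, C in the order given.
Side lengths²: AB² = 50, AC² = 82, BC² = 128.
Since BC² = 128 < 82 + 50 = 132, the triangle is acute, so the smallest enclosing circle is the circumcircle.
Circumcentre = (-0.875, -1.875), r² = 32.03125.
r = √(32.03125) ≈ 5.66.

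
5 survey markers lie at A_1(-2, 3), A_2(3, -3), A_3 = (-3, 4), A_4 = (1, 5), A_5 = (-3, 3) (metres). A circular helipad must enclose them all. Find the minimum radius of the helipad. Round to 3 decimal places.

4.610

The minimum enclosing circle of a finite set is fixed by two of the points (as a diameter) or three (as a circumcircle).
The farthest pair is A_2–A_3 with squared distance 85. The circle on this segment as diameter has centre (0, 0.5) and r² = 85/4 = 21.25.
Check A_1: distance² to centre = 10.25 ≤ 21.25, so it lies inside.
All remaining points lie in this disk, and no smaller disk contains both endpoints, so this is the minimum enclosing circle.
r = √(21.25) ≈ 4.610.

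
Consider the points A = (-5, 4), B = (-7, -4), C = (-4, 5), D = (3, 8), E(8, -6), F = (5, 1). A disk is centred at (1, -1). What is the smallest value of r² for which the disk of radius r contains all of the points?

85

The required radius is the distance from (1, -1) to the farthest point.
Squared distances: 61, 73, 61, 85, 74, 20.
Maximum is 85, attained at D.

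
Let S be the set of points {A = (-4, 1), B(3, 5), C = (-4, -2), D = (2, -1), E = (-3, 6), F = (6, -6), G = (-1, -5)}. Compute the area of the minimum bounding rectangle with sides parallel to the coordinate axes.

x ranges over [-4, 6], width 10.
y ranges over [-6, 6], height 12.
Area = 10 × 12 = 120.

120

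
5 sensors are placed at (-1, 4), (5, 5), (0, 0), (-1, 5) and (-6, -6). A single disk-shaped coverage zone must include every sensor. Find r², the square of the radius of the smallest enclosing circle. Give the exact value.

The minimum enclosing circle of a finite set is fixed by two of the points (as a diameter) or three (as a circumcircle).
The farthest pair is (5, 5)–(-6, -6) with squared distance 242. The circle on this segment as diameter has centre (-0.5, -0.5) and r² = 242/4 = 60.5.
Check (-1, 4): distance² to centre = 20.5 ≤ 60.5, so it lies inside.
All remaining points lie in this disk, and no smaller disk contains both endpoints, so this is the minimum enclosing circle.

60.5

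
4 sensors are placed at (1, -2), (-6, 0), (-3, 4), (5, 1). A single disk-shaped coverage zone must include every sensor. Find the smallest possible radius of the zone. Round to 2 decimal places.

By Welzl's lemma the MEC is supported by two points (diametrically opposite) or three points (on a circumcircle).
The farthest pair is (-6, 0)–(5, 1) with squared distance 122. The circle on this segment as diameter has centre (-0.5, 0.5) and r² = 122/4 = 30.5.
Check (1, -2): distance² to centre = 8.5 ≤ 30.5, so it lies inside.
All remaining points lie in this disk, and no smaller disk contains both endpoints, so this is the minimum enclosing circle.
r = √(30.5) ≈ 5.52.

5.52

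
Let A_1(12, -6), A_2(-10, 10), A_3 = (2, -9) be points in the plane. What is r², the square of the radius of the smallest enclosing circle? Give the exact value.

185

Side lengths²: A_1A_2² = 740, A_1A_3² = 109, A_2A_3² = 505.
Since A_1A_2² = 740 ≥ 505 + 109 = 614, the angle opposite A_1A_2 is not acute, so the smallest enclosing circle has A_1A_2 as diameter.
Centre = midpoint of A_1A_2 = (1, 2), r² = 740/4 = 185.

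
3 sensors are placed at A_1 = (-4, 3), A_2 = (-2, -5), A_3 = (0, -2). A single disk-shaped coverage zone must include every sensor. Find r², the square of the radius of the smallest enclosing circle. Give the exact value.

Side lengths²: A_1A_2² = 68, A_1A_3² = 41, A_2A_3² = 13.
Since A_1A_2² = 68 ≥ 41 + 13 = 54, the angle opposite A_1A_2 is not acute, so the smallest enclosing circle has A_1A_2 as diameter.
Centre = midpoint of A_1A_2 = (-3, -1), r² = 68/4 = 17.

17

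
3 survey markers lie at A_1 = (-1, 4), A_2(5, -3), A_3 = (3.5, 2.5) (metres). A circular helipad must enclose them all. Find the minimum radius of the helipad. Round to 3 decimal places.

4.610

Side lengths²: A_1A_2² = 85, A_1A_3² = 22.5, A_2A_3² = 32.5.
Since A_1A_2² = 85 ≥ 32.5 + 22.5 = 55, the angle opposite A_1A_2 is not acute, so the smallest enclosing circle has A_1A_2 as diameter.
Centre = midpoint of A_1A_2 = (2, 0.5), r² = 85/4 = 21.25.
r = √(21.25) ≈ 4.610.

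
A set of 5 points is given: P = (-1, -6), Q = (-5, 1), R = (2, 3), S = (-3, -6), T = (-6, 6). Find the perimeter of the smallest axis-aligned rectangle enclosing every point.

Width = max x − min x = 2 − (-6) = 8.
Height = max y − min y = 6 − (-6) = 12.
Perimeter = 2(8 + 12) = 40.

40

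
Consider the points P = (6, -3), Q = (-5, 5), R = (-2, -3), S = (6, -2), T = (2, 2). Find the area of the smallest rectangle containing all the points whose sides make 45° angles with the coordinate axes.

In coordinates u = x + y, v = x − y the rectangle is axis-aligned; the map (x,y)→(u,v) scales areas by 2.
u-values: 3, 0, -5, 4, 4; range = 4 − (-5) = 9.
v-values: 9, -10, 1, 8, 0; range = 9 − (-10) = 19.
Area = (9 × 19) / 2 = 85.5.

85.5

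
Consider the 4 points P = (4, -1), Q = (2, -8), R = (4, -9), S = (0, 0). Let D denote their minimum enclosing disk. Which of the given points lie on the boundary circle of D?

The farthest pair is R–S with squared distance 97. The circle on this segment as diameter has centre (2, -4.5) and r² = 97/4 = 24.25.
Check P: distance² to centre = 16.25 ≤ 24.25, so it lies inside.
All remaining points lie in this disk, and no smaller disk contains both endpoints, so this is the minimum enclosing circle.
The points at distance exactly r from the centre are R, S — 2 points.

R, S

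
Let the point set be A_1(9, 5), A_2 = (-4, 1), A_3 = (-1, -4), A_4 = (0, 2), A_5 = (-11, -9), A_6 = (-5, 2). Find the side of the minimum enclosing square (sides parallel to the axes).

20

The bounding box has width 20 and height 14.
An axis-aligned square enclosing the set must have side ≥ max(width, height).
So the minimum side is max(20, 14) = 20.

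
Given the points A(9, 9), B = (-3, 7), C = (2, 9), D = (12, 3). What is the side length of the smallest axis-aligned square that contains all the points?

15

The bounding box has width 15 and height 6.
An axis-aligned square enclosing the set must have side ≥ max(width, height).
So the minimum side is max(15, 6) = 15.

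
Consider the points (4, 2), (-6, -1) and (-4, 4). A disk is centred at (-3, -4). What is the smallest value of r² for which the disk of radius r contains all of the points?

The required radius is the distance from (-3, -4) to the farthest point.
Squared distances: 85, 18, 65.
Maximum is 85, attained at (4, 2).

85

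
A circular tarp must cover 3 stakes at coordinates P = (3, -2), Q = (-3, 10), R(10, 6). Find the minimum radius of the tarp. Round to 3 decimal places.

7.348

Side lengths²: PQ² = 180, PR² = 113, QR² = 185.
Since QR² = 185 < 180 + 113 = 293, the triangle is acute, so the smallest enclosing circle is the circumcircle.
Circumcentre = (59/22, 235/44), r² = 104525/1936.
r = √(104525/1936) ≈ 7.348.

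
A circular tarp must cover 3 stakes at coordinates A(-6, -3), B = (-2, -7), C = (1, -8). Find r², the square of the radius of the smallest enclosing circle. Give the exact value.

Side lengths²: AB² = 32, AC² = 74, BC² = 10.
Since AC² = 74 ≥ 32 + 10 = 42, the angle opposite AC is not acute, so the smallest enclosing circle has AC as diameter.
Centre = midpoint of AC = (-2.5, -5.5), r² = 74/4 = 18.5.

18.5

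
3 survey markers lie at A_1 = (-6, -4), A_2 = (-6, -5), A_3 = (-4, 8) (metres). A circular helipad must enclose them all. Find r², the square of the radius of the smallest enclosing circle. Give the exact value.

43.25

Side lengths²: A_1A_2² = 1, A_1A_3² = 148, A_2A_3² = 173.
Since A_2A_3² = 173 ≥ 148 + 1 = 149, the angle opposite A_2A_3 is not acute, so the smallest enclosing circle has A_2A_3 as diameter.
Centre = midpoint of A_2A_3 = (-5, 1.5), r² = 173/4 = 43.25.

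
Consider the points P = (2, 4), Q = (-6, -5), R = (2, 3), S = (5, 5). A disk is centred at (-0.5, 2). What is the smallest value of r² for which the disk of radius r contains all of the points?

The required radius is the distance from (-0.5, 2) to the farthest point.
Squared distances: 10.25, 79.25, 7.25, 39.25.
Maximum is 79.25, attained at Q.

79.25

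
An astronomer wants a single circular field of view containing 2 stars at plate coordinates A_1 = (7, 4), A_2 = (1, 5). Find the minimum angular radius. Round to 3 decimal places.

3.041

The smallest circle enclosing two points has them as diameter endpoints.
Centre = midpoint = (4, 4.5); r² = |A_1A_2|²/4 = 37/4 = 9.25.
r = √(9.25) ≈ 3.041.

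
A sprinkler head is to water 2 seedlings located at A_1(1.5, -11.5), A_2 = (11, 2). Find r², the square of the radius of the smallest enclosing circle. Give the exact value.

The smallest circle enclosing two points has them as diameter endpoints.
Centre = midpoint = (6.25, -4.75); r² = |A_1A_2|²/4 = 272.5/4 = 68.125.

68.125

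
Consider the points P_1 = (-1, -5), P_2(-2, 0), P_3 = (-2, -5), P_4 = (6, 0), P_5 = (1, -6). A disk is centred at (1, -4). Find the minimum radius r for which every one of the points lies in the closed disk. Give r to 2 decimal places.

6.40

The required radius is the distance from (1, -4) to the farthest point.
Squared distances: 5, 25, 10, 41, 4.
Maximum is 41, attained at P_4.
r = √41 ≈ 6.40.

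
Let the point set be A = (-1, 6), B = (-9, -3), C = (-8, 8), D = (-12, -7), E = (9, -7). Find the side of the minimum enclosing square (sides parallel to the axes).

The bounding box has width 21 and height 15.
An axis-aligned square enclosing the set must have side ≥ max(width, height).
So the minimum side is max(21, 15) = 21.

21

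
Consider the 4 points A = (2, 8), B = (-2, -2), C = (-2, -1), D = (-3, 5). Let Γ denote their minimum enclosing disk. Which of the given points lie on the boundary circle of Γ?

The farthest pair is A–B with squared distance 116. The circle on this segment as diameter has centre (0, 3) and r² = 116/4 = 29.
Check C: distance² to centre = 20 ≤ 29, so it lies inside.
All remaining points lie in this disk, and no smaller disk contains both endpoints, so this is the minimum enclosing circle.
The points at distance exactly r from the centre are A, B — 2 points.

A, B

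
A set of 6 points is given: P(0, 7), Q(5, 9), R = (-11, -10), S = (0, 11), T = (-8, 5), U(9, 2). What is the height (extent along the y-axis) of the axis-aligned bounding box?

21

max y = 11, min y = -10, so height = 21.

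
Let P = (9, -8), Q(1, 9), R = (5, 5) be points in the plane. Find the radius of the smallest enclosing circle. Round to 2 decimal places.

9.39

Side lengths²: PQ² = 353, PR² = 185, QR² = 32.
Since PQ² = 353 ≥ 185 + 32 = 217, the angle opposite PQ is not acute, so the smallest enclosing circle has PQ as diameter.
Centre = midpoint of PQ = (5, 0.5), r² = 353/4 = 88.25.
r = √(88.25) ≈ 9.39.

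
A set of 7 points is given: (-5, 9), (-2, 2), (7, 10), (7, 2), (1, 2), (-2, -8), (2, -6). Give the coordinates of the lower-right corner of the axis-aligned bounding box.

(7, -8)

x-range [-5, 7], y-range [-8, 10].
The lower-right corner is (7, -8).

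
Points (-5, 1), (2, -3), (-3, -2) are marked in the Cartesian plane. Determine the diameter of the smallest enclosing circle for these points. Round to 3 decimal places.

Call the three points A, B, C in the order given.
Side lengths²: AB² = 65, AC² = 13, BC² = 26.
Since AB² = 65 ≥ 26 + 13 = 39, the angle opposite AB is not acute, so the smallest enclosing circle has AB as diameter.
Centre = midpoint of AB = (-1.5, -1), r² = 65/4 = 16.25.
Diameter = 2r = 2√(16.25) ≈ 8.062.

8.062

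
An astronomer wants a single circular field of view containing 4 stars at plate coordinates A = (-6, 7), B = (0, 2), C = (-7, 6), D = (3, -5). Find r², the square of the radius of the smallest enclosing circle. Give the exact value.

The farthest pair is A–D with squared distance 225. The circle on this segment as diameter has centre (-1.5, 1) and r² = 225/4 = 56.25.
Check B: distance² to centre = 3.25 ≤ 56.25, so it lies inside.
All remaining points lie in this disk, and no smaller disk contains both endpoints, so this is the minimum enclosing circle.

56.25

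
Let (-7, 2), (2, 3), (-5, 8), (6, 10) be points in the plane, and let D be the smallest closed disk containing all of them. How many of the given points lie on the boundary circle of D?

A smallest enclosing disk is always determined by at most three of the input points on its boundary.
The farthest pair is (-7, 2)–(6, 10) with squared distance 233. The circle on this segment as diameter has centre (-0.5, 6) and r² = 233/4 = 58.25.
Check (2, 3): distance² to centre = 15.25 ≤ 58.25, so it lies inside.
All remaining points lie in this disk, and no smaller disk contains both endpoints, so this is the minimum enclosing circle.
The points at distance exactly r from the centre are (-7, 2), (6, 10) — 2 points.

2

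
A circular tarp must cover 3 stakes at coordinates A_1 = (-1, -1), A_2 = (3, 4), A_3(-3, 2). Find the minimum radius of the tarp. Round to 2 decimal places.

3.32

Side lengths²: A_1A_2² = 41, A_1A_3² = 13, A_2A_3² = 40.
Since A_1A_2² = 41 < 40 + 13 = 53, the triangle is acute, so the smallest enclosing circle is the circumcircle.
Circumcentre = (7/22, 45/22), r² = 2665/242.
r = √(2665/242) ≈ 3.32.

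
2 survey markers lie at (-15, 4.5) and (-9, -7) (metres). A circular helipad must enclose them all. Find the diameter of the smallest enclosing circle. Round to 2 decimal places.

The smallest circle enclosing two points has them as diameter endpoints.
Centre = midpoint = (-12, -1.25); r² = |(-15, 4.5)−(-9, -7)|²/4 = 168.25/4 = 42.0625.
Diameter = 2r = 2√(42.0625) ≈ 12.97.

12.97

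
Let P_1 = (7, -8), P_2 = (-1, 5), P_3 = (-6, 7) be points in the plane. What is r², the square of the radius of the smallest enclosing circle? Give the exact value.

Side lengths²: P_1P_2² = 233, P_1P_3² = 394, P_2P_3² = 29.
Since P_1P_3² = 394 ≥ 233 + 29 = 262, the angle opposite P_1P_3 is not acute, so the smallest enclosing circle has P_1P_3 as diameter.
Centre = midpoint of P_1P_3 = (0.5, -0.5), r² = 394/4 = 98.5.

98.5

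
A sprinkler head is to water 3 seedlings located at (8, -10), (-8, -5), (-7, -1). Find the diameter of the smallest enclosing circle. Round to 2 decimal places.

17.49

Call the three points A, B, C in the order given.
Side lengths²: AB² = 281, AC² = 306, BC² = 17.
Since AC² = 306 ≥ 281 + 17 = 298, the angle opposite AC is not acute, so the smallest enclosing circle has AC as diameter.
Centre = midpoint of AC = (0.5, -5.5), r² = 306/4 = 76.5.
Diameter = 2r = 2√(76.5) ≈ 17.49.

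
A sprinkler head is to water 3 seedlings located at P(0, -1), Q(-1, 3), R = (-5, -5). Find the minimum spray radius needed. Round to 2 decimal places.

Side lengths²: PQ² = 17, PR² = 41, QR² = 80.
Since QR² = 80 ≥ 41 + 17 = 58, the angle opposite QR is not acute, so the smallest enclosing circle has QR as diameter.
Centre = midpoint of QR = (-3, -1), r² = 80/4 = 20.
r = √20 ≈ 4.47.

4.47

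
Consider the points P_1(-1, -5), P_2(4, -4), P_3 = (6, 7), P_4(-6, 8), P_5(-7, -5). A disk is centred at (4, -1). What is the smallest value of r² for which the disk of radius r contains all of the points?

The required radius is the distance from (4, -1) to the farthest point.
Squared distances: 41, 9, 68, 181, 137.
Maximum is 181, attained at P_4.

181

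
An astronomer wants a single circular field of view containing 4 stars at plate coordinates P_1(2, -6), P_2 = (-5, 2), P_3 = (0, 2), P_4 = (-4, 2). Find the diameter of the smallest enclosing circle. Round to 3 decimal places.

10.630

A smallest enclosing disk is always determined by at most three of the input points on its boundary.
The farthest pair is P_1–P_2 with squared distance 113. The circle on this segment as diameter has centre (-1.5, -2) and r² = 113/4 = 28.25.
Check P_3: distance² to centre = 18.25 ≤ 28.25, so it lies inside.
All remaining points lie in this disk, and no smaller disk contains both endpoints, so this is the minimum enclosing circle.
Diameter = 2r = 2√(28.25) ≈ 10.630.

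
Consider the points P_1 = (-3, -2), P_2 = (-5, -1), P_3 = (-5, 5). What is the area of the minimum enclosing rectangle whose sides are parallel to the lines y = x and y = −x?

In coordinates u = x + y, v = x − y the rectangle is axis-aligned; the map (x,y)→(u,v) scales areas by 2.
u-values: -5, -6, 0; range = 0 − (-6) = 6.
v-values: -1, -4, -10; range = -1 − (-10) = 9.
Area = (6 × 9) / 2 = 27.

27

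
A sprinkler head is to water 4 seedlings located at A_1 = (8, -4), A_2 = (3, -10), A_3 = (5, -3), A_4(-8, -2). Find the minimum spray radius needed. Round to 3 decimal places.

8.062

By Welzl's lemma the MEC is supported by two points (diametrically opposite) or three points (on a circumcircle).
The farthest pair is A_1–A_4 with squared distance 260. The circle on this segment as diameter has centre (0, -3) and r² = 260/4 = 65.
Check A_2: distance² to centre = 58 ≤ 65, so it lies inside.
All remaining points lie in this disk, and no smaller disk contains both endpoints, so this is the minimum enclosing circle.
r = √65 ≈ 8.062.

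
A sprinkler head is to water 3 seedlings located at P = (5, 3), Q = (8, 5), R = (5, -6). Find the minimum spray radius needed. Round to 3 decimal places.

Side lengths²: PQ² = 13, PR² = 81, QR² = 130.
Since QR² = 130 ≥ 81 + 13 = 94, the angle opposite QR is not acute, so the smallest enclosing circle has QR as diameter.
Centre = midpoint of QR = (6.5, -0.5), r² = 130/4 = 32.5.
r = √(32.5) ≈ 5.701.

5.701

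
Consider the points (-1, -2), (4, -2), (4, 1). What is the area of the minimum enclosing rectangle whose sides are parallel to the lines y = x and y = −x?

In coordinates u = x + y, v = x − y the rectangle is axis-aligned; the map (x,y)→(u,v) scales areas by 2.
u-values: -3, 2, 5; range = 5 − (-3) = 8.
v-values: 1, 6, 3; range = 6 − 1 = 5.
Area = (8 × 5) / 2 = 20.

20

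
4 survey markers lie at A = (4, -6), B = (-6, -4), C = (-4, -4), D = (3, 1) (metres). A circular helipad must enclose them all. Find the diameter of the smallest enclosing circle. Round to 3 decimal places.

The minimum enclosing circle is determined by three boundary points: A, B, D.
Their circumcentre is (-21/34, -105/34) with r² = 17225/578.
The farthest remaining point C is at distance² 7093/578 ≤ 17225/578.
Diameter = 2r = 2√(17225/578) ≈ 10.918.

10.918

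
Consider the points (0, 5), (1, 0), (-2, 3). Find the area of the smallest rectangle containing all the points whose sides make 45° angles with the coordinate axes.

12

In coordinates u = x + y, v = x − y the rectangle is axis-aligned; the map (x,y)→(u,v) scales areas by 2.
u-values: 5, 1, 1; range = 5 − 1 = 4.
v-values: -5, 1, -5; range = 1 − (-5) = 6.
Area = (4 × 6) / 2 = 12.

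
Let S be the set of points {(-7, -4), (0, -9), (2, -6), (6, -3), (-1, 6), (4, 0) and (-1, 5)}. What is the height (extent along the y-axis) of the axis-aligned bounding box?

15

max y = 6, min y = -9, so height = 15.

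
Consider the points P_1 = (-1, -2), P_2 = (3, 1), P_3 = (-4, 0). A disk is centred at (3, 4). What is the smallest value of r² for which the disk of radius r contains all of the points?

65

The required radius is the distance from (3, 4) to the farthest point.
Squared distances: 52, 9, 65.
Maximum is 65, attained at P_3.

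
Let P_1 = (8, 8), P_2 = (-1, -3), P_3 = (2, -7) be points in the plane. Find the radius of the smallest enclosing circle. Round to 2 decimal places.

8.08

Side lengths²: P_1P_2² = 202, P_1P_3² = 261, P_2P_3² = 25.
Since P_1P_3² = 261 ≥ 202 + 25 = 227, the angle opposite P_1P_3 is not acute, so the smallest enclosing circle has P_1P_3 as diameter.
Centre = midpoint of P_1P_3 = (5, 0.5), r² = 261/4 = 65.25.
r = √(65.25) ≈ 8.08.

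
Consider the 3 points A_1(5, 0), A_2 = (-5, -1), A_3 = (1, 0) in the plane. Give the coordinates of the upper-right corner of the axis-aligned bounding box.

(5, 0)

x-range [-5, 5], y-range [-1, 0].
The upper-right corner is (5, 0).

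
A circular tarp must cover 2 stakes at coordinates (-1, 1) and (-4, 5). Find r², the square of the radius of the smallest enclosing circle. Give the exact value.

6.25

The smallest circle enclosing two points has them as diameter endpoints.
Centre = midpoint = (-2.5, 3); r² = |(-1, 1)−(-4, 5)|²/4 = 25/4 = 6.25.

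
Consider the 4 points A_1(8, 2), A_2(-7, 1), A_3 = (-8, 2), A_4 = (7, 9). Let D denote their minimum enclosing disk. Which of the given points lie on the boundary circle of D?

A smallest enclosing disk is always determined by at most three of the input points on its boundary.
The minimum enclosing circle is determined by three boundary points: A_1, A_3, A_4.
Their circumcentre is (0, 31/7) with r² = 3425/49.
The farthest remaining point A_2 is at distance² 2977/49 ≤ 3425/49.
The points at distance exactly r from the centre are A_1, A_3, A_4 — 3 points.

A_1, A_3, A_4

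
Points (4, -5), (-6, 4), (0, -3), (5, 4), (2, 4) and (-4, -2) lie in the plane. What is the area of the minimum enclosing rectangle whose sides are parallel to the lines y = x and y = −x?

142.5

In coordinates u = x + y, v = x − y the rectangle is axis-aligned; the map (x,y)→(u,v) scales areas by 2.
u-values: -1, -2, -3, 9, 6, -6; range = 9 − (-6) = 15.
v-values: 9, -10, 3, 1, -2, -2; range = 9 − (-10) = 19.
Area = (15 × 19) / 2 = 142.5.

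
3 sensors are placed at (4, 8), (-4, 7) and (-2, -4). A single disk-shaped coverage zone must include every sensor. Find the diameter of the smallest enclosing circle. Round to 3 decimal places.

13.437

Call the three points A, B, C in the order given.
Side lengths²: AB² = 65, AC² = 180, BC² = 125.
Since AC² = 180 < 125 + 65 = 190, the triangle is acute, so the smallest enclosing circle is the circumcircle.
Circumcentre = (2/3, 13/6), r² = 1625/36.
Diameter = 2r = 2√(1625/36) ≈ 13.437.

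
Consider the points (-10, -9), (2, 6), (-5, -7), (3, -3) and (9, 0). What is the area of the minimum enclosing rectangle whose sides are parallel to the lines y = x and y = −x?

In coordinates u = x + y, v = x − y the rectangle is axis-aligned; the map (x,y)→(u,v) scales areas by 2.
u-values: -19, 8, -12, 0, 9; range = 9 − (-19) = 28.
v-values: -1, -4, 2, 6, 9; range = 9 − (-4) = 13.
Area = (28 × 13) / 2 = 182.

182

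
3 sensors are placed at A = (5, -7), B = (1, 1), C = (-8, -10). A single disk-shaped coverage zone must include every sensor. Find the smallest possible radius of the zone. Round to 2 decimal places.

Side lengths²: AB² = 80, AC² = 178, BC² = 202.
Since BC² = 202 < 178 + 80 = 258, the triangle is acute, so the smallest enclosing circle is the circumcircle.
Circumcentre = (-63/29, -162/29), r² = 44945/841.
r = √(44945/841) ≈ 7.31.

7.31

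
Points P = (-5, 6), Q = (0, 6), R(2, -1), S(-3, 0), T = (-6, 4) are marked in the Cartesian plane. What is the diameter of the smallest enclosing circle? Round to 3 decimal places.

9.899

A smallest enclosing disk is always determined by at most three of the input points on its boundary.
The farthest pair is P–R with squared distance 98. The circle on this segment as diameter has centre (-1.5, 2.5) and r² = 98/4 = 24.5.
Check Q: distance² to centre = 14.5 ≤ 24.5, so it lies inside.
All remaining points lie in this disk, and no smaller disk contains both endpoints, so this is the minimum enclosing circle.
Diameter = 2r = 2√(24.5) ≈ 9.899.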